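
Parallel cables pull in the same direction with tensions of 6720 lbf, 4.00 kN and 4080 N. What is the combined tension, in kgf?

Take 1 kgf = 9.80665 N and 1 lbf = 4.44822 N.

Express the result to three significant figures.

3870 kgf

6720 lbf × 4.44822 → 29892 N
4.00 kN × 1000 → 4000 N
4080 N (already N)
Sum: 29892 + 4000 + 4080 = 37972 N
In kgf: 37972 / 9.80665 = 3872.07 kgf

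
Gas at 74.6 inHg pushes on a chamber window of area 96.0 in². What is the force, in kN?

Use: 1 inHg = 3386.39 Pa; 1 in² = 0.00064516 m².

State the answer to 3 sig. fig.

74.6 inHg × 3386.39 → 252625 Pa
96.0 in² × 0.00064516 → 0.0619354 m²
F = P × A = 252625 Pa × 0.0619354 m² = 15646.4 N
15646.4 N ÷ (1000 N/kN) = 15.6464 kN

15.6 kN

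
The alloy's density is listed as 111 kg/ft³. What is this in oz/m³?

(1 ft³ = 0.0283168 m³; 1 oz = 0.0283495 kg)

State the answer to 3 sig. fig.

111 kg/ft³ ÷ 0.0283168 m³/ft³ = 3919.93 kg/m³
3919.93 kg/m³ ÷ 0.0283495 kg/oz = 138272 oz/m³

1.38×10⁵ oz/m³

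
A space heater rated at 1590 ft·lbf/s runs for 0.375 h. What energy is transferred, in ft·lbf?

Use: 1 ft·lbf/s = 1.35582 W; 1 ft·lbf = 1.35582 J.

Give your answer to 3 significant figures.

2.15×10⁶ ft·lbf

1590 ft·lbf/s × 1.35582 → 2155.75 W
0.375 h × 3600 → 1350 s
E = P × t = 2155.75 W × 1350 s = 2.91026×10⁶ J
2.91026×10⁶ J ÷ (1.35582 J/ft·lbf) = 2.14649×10⁶ ft·lbf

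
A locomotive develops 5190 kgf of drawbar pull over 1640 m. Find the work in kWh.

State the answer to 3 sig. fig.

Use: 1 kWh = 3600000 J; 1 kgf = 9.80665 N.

5190 kgf × 9.80665 → 50896.5 N
W = F × d = 50896.5 N × 1640 m = 8.34703×10⁷ J
8.34703×10⁷ J ÷ (3600000 J/kWh) = 23.1862 kWh

23.2 kWh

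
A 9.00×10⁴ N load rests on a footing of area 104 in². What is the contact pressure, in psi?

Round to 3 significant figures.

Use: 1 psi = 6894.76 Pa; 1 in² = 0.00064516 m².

195 psi

104 in² × 0.00064516 = 0.0670966 m²
P = F / A = 90000 N / 0.0670966 m² = 1.34135×10⁶ Pa
1.34135×10⁶ Pa ÷ (6894.76 Pa/psi) = 194.546 psi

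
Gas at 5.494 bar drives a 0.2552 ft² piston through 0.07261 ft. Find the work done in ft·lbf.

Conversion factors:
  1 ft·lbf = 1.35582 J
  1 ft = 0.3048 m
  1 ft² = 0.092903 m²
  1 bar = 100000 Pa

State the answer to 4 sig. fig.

212.6 ft·lbf

5.494 bar → 549400 Pa
0.2552 ft² → 0.0237088 m²
F = P × A = 549400 × 0.0237088 = 13025.6 N
0.07261 ft → 0.0221315 m
W = F × d = 13025.6 × 0.0221315 = 288.276 J
In ft·lbf: 288.276 / 1.35582 = 212.621 ft·lbf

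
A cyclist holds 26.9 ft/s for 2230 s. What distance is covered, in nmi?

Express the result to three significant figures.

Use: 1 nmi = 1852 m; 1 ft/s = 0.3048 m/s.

9.87 nmi

26.9 ft/s × 0.3048 = 8.19912 m/s
d = v × t = 8.19912 m/s × 2230 s = 18284 m
18284 m ÷ (1852 m/nmi) = 9.87257 nmi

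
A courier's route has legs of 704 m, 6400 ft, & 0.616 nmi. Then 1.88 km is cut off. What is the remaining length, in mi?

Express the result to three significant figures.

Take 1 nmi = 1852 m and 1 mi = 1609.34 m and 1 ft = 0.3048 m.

704 m (already m)
6400 ft × 0.3048 = 1950.72 m
0.616 nmi × 1852 = 1140.83 m
1.88 km × 1000 = 1880 m
Result: 704 + 1950.72 + 1140.83 − 1880 = 1915.55 m
In mi: 1915.55 / 1609.34 = 1.19027 mi

1.19 mi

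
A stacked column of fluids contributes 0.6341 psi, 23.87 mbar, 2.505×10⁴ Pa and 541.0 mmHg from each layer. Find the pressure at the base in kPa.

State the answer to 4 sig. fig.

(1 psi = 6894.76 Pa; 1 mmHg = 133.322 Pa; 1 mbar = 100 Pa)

0.6341 psi × 6894.76 = 4371.97 Pa
23.87 mbar × 100 = 2387 Pa
2.505×10⁴ Pa (already Pa)
541.0 mmHg × 133.322 = 72127.2 Pa
Combined: 4371.97 + 2387 + 25050 + 72127.2 = 103936 Pa
In kPa: 103936 / 1000 = 103.936 kPa

103.9 kPa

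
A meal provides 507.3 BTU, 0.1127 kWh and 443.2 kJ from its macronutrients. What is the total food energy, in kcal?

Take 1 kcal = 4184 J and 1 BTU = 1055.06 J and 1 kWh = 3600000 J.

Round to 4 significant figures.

507.3 BTU × 1055.06 = 535232 J
0.1127 kWh × 3600000 = 405720 J
443.2 kJ × 1000 = 443200 J
Total: 535232 + 405720 + 443200 = 1.38415×10⁶ J
In kcal: 1.38415×10⁶ / 4184 = 330.82 kcal

330.8 kcal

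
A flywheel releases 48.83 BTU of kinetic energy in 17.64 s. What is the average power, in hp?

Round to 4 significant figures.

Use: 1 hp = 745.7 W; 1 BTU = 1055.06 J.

3.917 hp

48.83 BTU × 1055.06 → 51518.6 J
P = E / t = 51518.6 J / 17.64 s = 2920.56 W
2920.56 W ÷ (745.7 W/hp) = 3.91653 hp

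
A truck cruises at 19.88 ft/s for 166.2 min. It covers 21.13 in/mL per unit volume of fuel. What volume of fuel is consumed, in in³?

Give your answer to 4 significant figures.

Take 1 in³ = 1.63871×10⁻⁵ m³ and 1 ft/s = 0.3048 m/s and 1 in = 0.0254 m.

19.88 ft/s → 6.05942 m/s
166.2 min → 9972 s
d = v × t = 6.05942 × 9972 = 60424.5 m
21.13 in/mL → 536702 m/m³
V = d / (distance per unit fuel) = 60424.5 / 536702 = 0.112585 m³
In in³: 0.112585 / 1.63871×10⁻⁵ = 6870.34 in³

6870 in³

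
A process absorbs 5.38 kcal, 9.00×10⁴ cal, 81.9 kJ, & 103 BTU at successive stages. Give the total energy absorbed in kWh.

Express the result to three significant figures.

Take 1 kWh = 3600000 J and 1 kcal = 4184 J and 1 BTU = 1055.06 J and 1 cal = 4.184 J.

5.38 kcal × 4184 = 22509.9 J
9.00×10⁴ cal × 4.184 = 376560 J
81.9 kJ × 1000 = 81900 J
103 BTU × 1055.06 = 108671 J
Total: 22509.9 + 376560 + 81900 + 108671 = 589641 J
In kWh: 589641 / 3600000 = 0.163789 kWh

0.164 kWh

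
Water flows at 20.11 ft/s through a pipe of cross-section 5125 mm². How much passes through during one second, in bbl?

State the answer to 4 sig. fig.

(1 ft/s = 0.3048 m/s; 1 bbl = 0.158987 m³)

20.11 ft/s × 0.3048 → 6.12953 m/s
5125 mm² × 10⁻⁶ → 0.005125 m²
V = v × A × t = 6.12953 m/s × 0.005125 m² × 1 s = 0.0314138 m³
0.0314138 m³ ÷ (0.158987 m³/bbl) = 0.197587 bbl

0.1976 bbl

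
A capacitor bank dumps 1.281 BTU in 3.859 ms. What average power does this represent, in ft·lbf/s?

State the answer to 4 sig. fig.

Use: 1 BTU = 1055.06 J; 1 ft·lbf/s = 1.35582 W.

2.583×10⁵ ft·lbf/s

1.281 BTU × 1055.06 → 1351.53 J
3.859 ms × 0.001 → 0.003859 s
P = E / t = 1351.53 J / 0.003859 s = 350228 W
350228 W ÷ (1.35582 W/ft·lbf/s) = 258315 ft·lbf/s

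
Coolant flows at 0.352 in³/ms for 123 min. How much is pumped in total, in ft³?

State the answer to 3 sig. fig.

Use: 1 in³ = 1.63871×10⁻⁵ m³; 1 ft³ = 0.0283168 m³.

1500 ft³

0.352 in³/ms → 0.00576826 m³/s
123 min → 7380 s
V = Q × t = 0.00576826 × 7380 = 42.5698 m³
In ft³: 42.5698 / 0.0283168 = 1503.34 ft³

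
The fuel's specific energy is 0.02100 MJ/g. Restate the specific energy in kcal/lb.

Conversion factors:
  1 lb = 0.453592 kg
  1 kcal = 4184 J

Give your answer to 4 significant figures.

0.02100 MJ/g × 1000000 J/MJ ÷ 0.001 kg/g = 2.1×10⁷ J/kg
2.1×10⁷ J/kg ÷ 4184 J/kcal × 0.453592 kg/lb = 2276.63 kcal/lb

2277 kcal/lb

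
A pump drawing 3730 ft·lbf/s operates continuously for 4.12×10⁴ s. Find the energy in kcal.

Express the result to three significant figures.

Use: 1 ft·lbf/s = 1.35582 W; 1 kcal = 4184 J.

3730 ft·lbf/s × 1.35582 = 5057.21 W
E = P × t = 5057.21 W × 41200 s = 2.08357×10⁸ J
2.08357×10⁸ J ÷ (4184 J/kcal) = 49798.5 kcal

4.98×10⁴ kcal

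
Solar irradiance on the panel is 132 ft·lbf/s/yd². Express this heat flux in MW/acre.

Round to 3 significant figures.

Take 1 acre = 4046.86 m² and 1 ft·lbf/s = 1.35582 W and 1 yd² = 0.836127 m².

132 ft·lbf/s/yd² × 1.35582 W/ft·lbf/s ÷ 0.836127 m²/yd² = 214.044 W/m²
214.044 W/m² ÷ 1000000 W/MW × 4046.86 m²/acre = 0.866206 MW/acre

0.866 MW/acre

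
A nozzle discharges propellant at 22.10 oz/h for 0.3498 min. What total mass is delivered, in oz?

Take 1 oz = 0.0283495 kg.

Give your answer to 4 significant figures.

22.10 oz/h → 1.74034×10⁻⁴ kg/s
0.3498 min → 20.988 s
m = ṁ × t = 1.74034×10⁻⁴ × 20.988 = 0.00365263 kg
In oz: 0.00365263 / 0.0283495 = 0.128843 oz

0.1288 oz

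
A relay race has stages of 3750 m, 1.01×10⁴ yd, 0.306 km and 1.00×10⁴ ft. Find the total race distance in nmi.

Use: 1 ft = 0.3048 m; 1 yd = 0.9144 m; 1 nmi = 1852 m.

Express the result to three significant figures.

8.82 nmi

3750 m (already m)
1.01×10⁴ yd × 0.9144 → 9235.44 m
0.306 km × 1000 → 306 m
1.00×10⁴ ft × 0.3048 → 3048 m
Combined: 3750 + 9235.44 + 306 + 3048 = 16339.4 m
In nmi: 16339.4 / 1852 = 8.82257 nmi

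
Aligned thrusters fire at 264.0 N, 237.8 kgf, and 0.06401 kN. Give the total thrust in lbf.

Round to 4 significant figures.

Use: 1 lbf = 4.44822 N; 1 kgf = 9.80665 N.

598.0 lbf

264.0 N (already N)
237.8 kgf × 9.80665 → 2332.02 N
0.06401 kN × 1000 → 64.01 N
Combined: 264 + 2332.02 + 64.01 = 2660.03 N
In lbf: 2660.03 / 4.44822 = 597.999 lbf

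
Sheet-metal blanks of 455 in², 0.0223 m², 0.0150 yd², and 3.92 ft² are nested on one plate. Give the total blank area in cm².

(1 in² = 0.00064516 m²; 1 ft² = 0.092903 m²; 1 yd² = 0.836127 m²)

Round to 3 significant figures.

455 in² × 0.00064516 = 0.293548 m²
0.0223 m² (already m²)
0.0150 yd² × 0.836127 = 0.0125419 m²
3.92 ft² × 0.092903 = 0.36418 m²
Sum: 0.293548 + 0.0223 + 0.0125419 + 0.36418 = 0.69257 m²
In cm²: 0.69257 / 0.0001 = 6925.7 cm²

6930 cm²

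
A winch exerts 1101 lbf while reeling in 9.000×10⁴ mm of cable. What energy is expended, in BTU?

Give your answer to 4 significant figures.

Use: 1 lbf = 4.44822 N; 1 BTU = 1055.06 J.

417.8 BTU

1101 lbf × 4.44822 → 4897.49 N
9.000×10⁴ mm × 0.001 → 90 m
W = F × d = 4897.49 N × 90 m = 440774 J
440774 J ÷ (1055.06 J/BTU) = 417.772 BTU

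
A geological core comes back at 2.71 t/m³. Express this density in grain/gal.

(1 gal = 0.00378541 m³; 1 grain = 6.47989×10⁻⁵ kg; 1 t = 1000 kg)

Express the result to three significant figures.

1.58×10⁵ grain/gal

2.71 t/m³ × 1000 kg/t = 2710 kg/m³
2710 kg/m³ ÷ 6.47989×10⁻⁵ kg/grain × 0.00378541 m³/gal = 158312 grain/gal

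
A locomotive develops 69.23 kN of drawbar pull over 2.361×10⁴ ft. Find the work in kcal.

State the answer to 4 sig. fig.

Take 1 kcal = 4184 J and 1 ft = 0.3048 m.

1.191×10⁵ kcal

69.23 kN × 1000 → 69230 N
2.361×10⁴ ft × 0.3048 → 7196.33 m
W = F × d = 69230 N × 7196.33 m = 4.98202×10⁸ J
4.98202×10⁸ J ÷ (4184 J/kcal) = 119073 kcal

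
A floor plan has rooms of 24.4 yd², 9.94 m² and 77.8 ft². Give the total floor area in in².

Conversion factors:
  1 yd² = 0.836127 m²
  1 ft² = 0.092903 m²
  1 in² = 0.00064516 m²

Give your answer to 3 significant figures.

5.82×10⁴ in²

24.4 yd² × 0.836127 = 20.4015 m²
9.94 m² (already m²)
77.8 ft² × 0.092903 = 7.22785 m²
Combined: 20.4015 + 9.94 + 7.22785 = 37.5694 m²
In in²: 37.5694 / 0.00064516 = 58232.7 in²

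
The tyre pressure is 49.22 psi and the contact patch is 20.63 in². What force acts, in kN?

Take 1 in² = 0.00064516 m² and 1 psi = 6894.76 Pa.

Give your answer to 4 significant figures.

49.22 psi × 6894.76 = 339360 Pa
20.63 in² × 0.00064516 = 0.0133097 m²
F = P × A = 339360 Pa × 0.0133097 m² = 4516.78 N
4516.78 N ÷ (1000 N/kN) = 4.51678 kN

4.517 kN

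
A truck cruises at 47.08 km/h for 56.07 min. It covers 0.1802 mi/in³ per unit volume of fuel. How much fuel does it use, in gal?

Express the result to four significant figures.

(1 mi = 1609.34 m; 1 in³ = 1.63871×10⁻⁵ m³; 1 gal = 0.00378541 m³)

47.08 km/h → 13.0778 m/s
56.07 min → 3364.2 s
d = v × t = 13.0778 × 3364.2 = 43996.3 m
0.1802 mi/in³ → 1.7697×10⁷ m/m³
V = d / (distance per unit fuel) = 43996.3 / 1.7697×10⁷ = 0.00248609 m³
In gal: 0.00248609 / 0.00378541 = 0.656756 gal

0.6568 gal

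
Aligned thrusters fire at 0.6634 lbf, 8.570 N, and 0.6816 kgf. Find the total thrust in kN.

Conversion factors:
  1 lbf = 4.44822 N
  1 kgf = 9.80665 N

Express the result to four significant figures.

0.01821 kN

0.6634 lbf × 4.44822 → 2.95095 N
8.570 N (already N)
0.6816 kgf × 9.80665 → 6.68421 N
Total: 2.95095 + 8.57 + 6.68421 = 18.2052 N
In kN: 18.2052 / 1000 = 0.0182052 kN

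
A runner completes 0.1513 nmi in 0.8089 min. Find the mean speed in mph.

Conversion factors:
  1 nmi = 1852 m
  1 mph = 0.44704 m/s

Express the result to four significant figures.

0.1513 nmi × 1852 → 280.208 m
0.8089 min × 60 → 48.534 s
v = d / t = 280.208 m / 48.534 s = 5.77344 m/s
5.77344 m/s ÷ (0.44704 m/s/mph) = 12.9148 mph

12.91 mph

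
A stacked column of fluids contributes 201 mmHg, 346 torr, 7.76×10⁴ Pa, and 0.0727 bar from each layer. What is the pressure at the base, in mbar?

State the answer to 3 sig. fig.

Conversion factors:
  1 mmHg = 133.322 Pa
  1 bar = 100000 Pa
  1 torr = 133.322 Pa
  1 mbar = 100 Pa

1580 mbar

201 mmHg × 133.322 = 26797.7 Pa
346 torr × 133.322 = 46129.4 Pa
7.76×10⁴ Pa (already Pa)
0.0727 bar × 100000 = 7270 Pa
Total: 26797.7 + 46129.4 + 77600 + 7270 = 157797 Pa
In mbar: 157797 / 100 = 1577.97 mbar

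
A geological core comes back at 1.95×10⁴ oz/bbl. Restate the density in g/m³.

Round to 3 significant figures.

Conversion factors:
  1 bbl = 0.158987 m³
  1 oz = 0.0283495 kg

3.48×10⁶ g/m³

1.95×10⁴ oz/bbl × 0.0283495 kg/oz ÷ 0.158987 m³/bbl = 3477.11 kg/m³
3477.11 kg/m³ ÷ 0.001 kg/g = 3.47711×10⁶ g/m³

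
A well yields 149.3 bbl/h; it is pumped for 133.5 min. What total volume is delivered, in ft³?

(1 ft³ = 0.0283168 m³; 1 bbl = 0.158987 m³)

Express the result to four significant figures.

1865 ft³

149.3 bbl/h → 0.00659354 m³/s
133.5 min → 8010 s
V = Q × t = 0.00659354 × 8010 = 52.8143 m³
In ft³: 52.8143 / 0.0283168 = 1865.12 ft³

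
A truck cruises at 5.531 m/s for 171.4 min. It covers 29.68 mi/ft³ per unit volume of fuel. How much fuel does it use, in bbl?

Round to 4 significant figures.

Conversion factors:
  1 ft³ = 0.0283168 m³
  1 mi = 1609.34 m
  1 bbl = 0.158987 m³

171.4 min → 10284 s
d = v × t = 5.531 × 10284 = 56880.8 m
29.68 mi/ft³ → 1.68682×10⁶ m/m³
V = d / (distance per unit fuel) = 56880.8 / 1.68682×10⁶ = 0.0337207 m³
In bbl: 0.0337207 / 0.158987 = 0.212097 bbl

0.2121 bbl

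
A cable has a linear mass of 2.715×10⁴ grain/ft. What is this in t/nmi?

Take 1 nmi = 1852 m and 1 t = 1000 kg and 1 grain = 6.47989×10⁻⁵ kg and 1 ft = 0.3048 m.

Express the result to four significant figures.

2.715×10⁴ grain/ft × 6.47989×10⁻⁵ kg/grain ÷ 0.3048 m/ft = 5.77195 kg/m
5.77195 kg/m ÷ 1000 kg/t × 1852 m/nmi = 10.6897 t/nmi

10.69 t/nmi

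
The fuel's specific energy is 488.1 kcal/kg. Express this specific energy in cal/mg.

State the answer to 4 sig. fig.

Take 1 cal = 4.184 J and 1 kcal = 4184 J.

0.4881 cal/mg

488.1 kcal/kg × 4184 J/kcal = 2.04221×10⁶ J/kg
2.04221×10⁶ J/kg ÷ 4.184 J/cal × 10⁻⁶ kg/mg = 0.4881 cal/mg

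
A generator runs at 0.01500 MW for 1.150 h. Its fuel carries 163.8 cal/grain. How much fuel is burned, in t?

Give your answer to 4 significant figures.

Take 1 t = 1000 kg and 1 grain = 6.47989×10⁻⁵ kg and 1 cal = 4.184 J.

0.01500 MW → 15000 W
1.150 h → 4140 s
E = P × t = 15000 × 4140 = 6.21×10⁷ J
163.8 cal/grain → 1.05764×10⁷ J/kg
m = E / e_s = 6.21×10⁷ / 1.05764×10⁷ = 5.87156 kg
In t: 5.87156 / 1000 = 0.00587156 t

0.005872 t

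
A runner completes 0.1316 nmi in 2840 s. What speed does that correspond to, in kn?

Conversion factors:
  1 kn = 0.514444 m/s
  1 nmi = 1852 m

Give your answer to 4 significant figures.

0.1316 nmi × 1852 → 243.723 m
v = d / t = 243.723 m / 2840 s = 0.085818 m/s
0.085818 m/s ÷ (0.514444 m/s/kn) = 0.166817 kn

0.1668 kn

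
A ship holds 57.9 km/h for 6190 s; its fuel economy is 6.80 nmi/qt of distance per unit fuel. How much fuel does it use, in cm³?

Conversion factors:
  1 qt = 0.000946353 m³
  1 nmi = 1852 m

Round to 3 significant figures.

57.9 km/h → 16.0833 m/s
d = v × t = 16.0833 × 6190 = 99555.6 m
6.80 nmi/qt → 1.33075×10⁷ m/m³
V = d / (distance per unit fuel) = 99555.6 / 1.33075×10⁷ = 0.00748116 m³
In cm³: 0.00748116 / 10⁻⁶ = 7481.16 cm³

7480 cm³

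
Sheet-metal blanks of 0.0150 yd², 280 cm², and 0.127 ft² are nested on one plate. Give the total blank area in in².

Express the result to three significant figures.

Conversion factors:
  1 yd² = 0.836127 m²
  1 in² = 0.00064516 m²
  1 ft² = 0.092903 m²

0.0150 yd² × 0.836127 = 0.0125419 m²
280 cm² × 0.0001 = 0.028 m²
0.127 ft² × 0.092903 = 0.0117987 m²
Total: 0.0125419 + 0.028 + 0.0117987 = 0.0523406 m²
In in²: 0.0523406 / 0.00064516 = 81.1281 in²

81.1 in²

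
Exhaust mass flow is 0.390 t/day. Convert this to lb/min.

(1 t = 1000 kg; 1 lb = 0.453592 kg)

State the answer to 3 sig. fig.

0.390 t/day × 1000 kg/t ÷ 86400 s/day = 0.00451389 kg/s
0.00451389 kg/s ÷ 0.453592 kg/lb × 60 s/min = 0.597086 lb/min

0.597 lb/min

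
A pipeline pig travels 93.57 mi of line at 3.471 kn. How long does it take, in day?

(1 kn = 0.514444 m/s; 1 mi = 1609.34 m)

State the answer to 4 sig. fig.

0.9761 day

93.57 mi × 1609.34 = 150586 m
3.471 kn × 0.514444 = 1.78564 m/s
t = d / v = 150586 m / 1.78564 m/s = 84331.7 s
84331.7 s ÷ (86400 s/day) = 0.976061 day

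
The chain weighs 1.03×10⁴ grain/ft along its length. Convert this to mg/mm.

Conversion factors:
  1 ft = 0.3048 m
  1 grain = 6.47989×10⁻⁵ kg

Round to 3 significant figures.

1.03×10⁴ grain/ft × 6.47989×10⁻⁵ kg/grain ÷ 0.3048 m/ft = 2.18973 kg/m
2.18973 kg/m ÷ 10⁻⁶ kg/mg × 0.001 m/mm = 2189.73 mg/mm

2190 mg/mm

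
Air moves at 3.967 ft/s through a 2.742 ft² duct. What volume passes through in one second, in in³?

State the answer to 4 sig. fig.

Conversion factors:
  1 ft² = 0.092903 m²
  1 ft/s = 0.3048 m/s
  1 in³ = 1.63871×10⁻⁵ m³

1.880×10⁴ in³

3.967 ft/s × 0.3048 → 1.20914 m/s
2.742 ft² × 0.092903 → 0.25474 m²
V = v × A × t = 1.20914 m/s × 0.25474 m² × 1 s = 0.308016 m³
0.308016 m³ ÷ (1.63871×10⁻⁵ m³/in³) = 18796.2 in³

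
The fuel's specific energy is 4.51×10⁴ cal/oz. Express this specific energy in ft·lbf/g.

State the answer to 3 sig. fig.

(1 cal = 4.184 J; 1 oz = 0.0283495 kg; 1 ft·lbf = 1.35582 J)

4.51×10⁴ cal/oz × 4.184 J/cal ÷ 0.0283495 kg/oz = 6.65615×10⁶ J/kg
6.65615×10⁶ J/kg ÷ 1.35582 J/ft·lbf × 0.001 kg/g = 4909.32 ft·lbf/g

4910 ft·lbf/g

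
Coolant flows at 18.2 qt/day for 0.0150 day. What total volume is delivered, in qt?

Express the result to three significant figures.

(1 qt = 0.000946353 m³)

18.2 qt/day → 1.99348×10⁻⁷ m³/s
0.0150 day → 1296 s
V = Q × t = 1.99348×10⁻⁷ × 1296 = 2.58355×10⁻⁴ m³
In qt: 2.58355×10⁻⁴ / 0.000946353 = 0.273001 qt

0.273 qt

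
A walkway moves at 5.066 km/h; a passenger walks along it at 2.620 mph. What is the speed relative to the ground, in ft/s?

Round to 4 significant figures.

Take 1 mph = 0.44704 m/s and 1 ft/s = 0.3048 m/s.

8.460 ft/s

5.066 km/h × (1/3.6) = 1.40722 m/s
2.620 mph × 0.44704 = 1.17124 m/s
Combined: 1.40722 + 1.17124 = 2.57846 m/s
In ft/s: 2.57846 / 0.3048 = 8.45951 ft/s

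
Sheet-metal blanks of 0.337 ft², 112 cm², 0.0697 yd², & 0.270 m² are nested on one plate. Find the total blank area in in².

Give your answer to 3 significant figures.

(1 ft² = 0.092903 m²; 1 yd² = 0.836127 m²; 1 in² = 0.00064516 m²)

575 in²

0.337 ft² × 0.092903 = 0.0313083 m²
112 cm² × 0.0001 = 0.0112 m²
0.0697 yd² × 0.836127 = 0.0582781 m²
0.270 m² (already m²)
Combined: 0.0313083 + 0.0112 + 0.0582781 + 0.27 = 0.370786 m²
In in²: 0.370786 / 0.00064516 = 574.719 in²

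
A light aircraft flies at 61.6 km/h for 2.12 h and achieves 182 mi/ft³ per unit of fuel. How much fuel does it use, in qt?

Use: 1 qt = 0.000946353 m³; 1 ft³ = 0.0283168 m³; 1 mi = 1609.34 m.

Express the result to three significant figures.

61.6 km/h → 17.1111 m/s
2.12 h → 7632 s
d = v × t = 17.1111 × 7632 = 130592 m
182 mi/ft³ → 1.03437×10⁷ m/m³
V = d / (distance per unit fuel) = 130592 / 1.03437×10⁷ = 0.0126253 m³
In qt: 0.0126253 / 0.000946353 = 13.341 qt

13.3 qt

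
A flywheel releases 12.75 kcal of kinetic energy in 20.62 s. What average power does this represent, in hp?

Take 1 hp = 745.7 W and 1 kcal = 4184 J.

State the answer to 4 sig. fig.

12.75 kcal × 4184 = 53346 J
P = E / t = 53346 J / 20.62 s = 2587.1 W
2587.1 W ÷ (745.7 W/hp) = 3.46936 hp

3.469 hp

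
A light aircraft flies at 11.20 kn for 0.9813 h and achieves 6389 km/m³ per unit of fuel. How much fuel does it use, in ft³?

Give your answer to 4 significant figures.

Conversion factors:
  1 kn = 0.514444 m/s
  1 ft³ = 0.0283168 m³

0.1125 ft³

11.20 kn → 5.76177 m/s
0.9813 h → 3532.68 s
d = v × t = 5.76177 × 3532.68 = 20354.5 m
6389 km/m³ → 6.389×10⁶ m/m³
V = d / (distance per unit fuel) = 20354.5 / 6.389×10⁶ = 0.00318587 m³
In ft³: 0.00318587 / 0.0283168 = 0.112508 ft³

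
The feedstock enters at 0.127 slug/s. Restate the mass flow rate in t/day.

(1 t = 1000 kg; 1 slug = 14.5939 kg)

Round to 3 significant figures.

160 t/day

0.127 slug/s × 14.5939 kg/slug = 1.85343 kg/s
1.85343 kg/s ÷ 1000 kg/t × 86400 s/day = 160.136 t/day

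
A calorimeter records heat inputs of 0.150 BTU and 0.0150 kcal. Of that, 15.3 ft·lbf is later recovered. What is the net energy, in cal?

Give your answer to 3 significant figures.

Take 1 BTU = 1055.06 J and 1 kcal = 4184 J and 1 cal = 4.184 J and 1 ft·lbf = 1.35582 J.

47.9 cal

0.150 BTU × 1055.06 = 158.259 J
0.0150 kcal × 4184 = 62.76 J
15.3 ft·lbf × 1.35582 = 20.744 J
Result: 158.259 + 62.76 − 20.744 = 200.275 J
In cal: 200.275 / 4.184 = 47.8669 cal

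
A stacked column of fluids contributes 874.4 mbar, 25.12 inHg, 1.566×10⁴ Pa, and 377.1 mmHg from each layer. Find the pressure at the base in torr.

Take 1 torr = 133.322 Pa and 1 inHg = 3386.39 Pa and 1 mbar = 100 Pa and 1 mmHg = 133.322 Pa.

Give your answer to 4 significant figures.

874.4 mbar × 100 → 87440 Pa
25.12 inHg × 3386.39 → 85066.1 Pa
1.566×10⁴ Pa (already Pa)
377.1 mmHg × 133.322 → 50275.7 Pa
Combined: 87440 + 85066.1 + 15660 + 50275.7 = 238442 Pa
In torr: 238442 / 133.322 = 1788.47 torr

1788 torr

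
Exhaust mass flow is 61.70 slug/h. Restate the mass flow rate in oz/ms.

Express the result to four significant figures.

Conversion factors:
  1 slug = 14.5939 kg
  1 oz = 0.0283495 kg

61.70 slug/h × 14.5939 kg/slug ÷ 3600 s/h = 0.250123 kg/s
0.250123 kg/s ÷ 0.0283495 kg/oz × 0.001 s/ms = 0.00882284 oz/ms

0.008823 oz/ms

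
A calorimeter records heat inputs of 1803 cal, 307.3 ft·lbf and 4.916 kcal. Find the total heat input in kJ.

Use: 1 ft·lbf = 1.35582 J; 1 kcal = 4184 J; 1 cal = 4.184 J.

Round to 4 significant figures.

1803 cal × 4.184 = 7543.75 J
307.3 ft·lbf × 1.35582 = 416.643 J
4.916 kcal × 4184 = 20568.5 J
Combined: 7543.75 + 416.643 + 20568.5 = 28528.9 J
In kJ: 28528.9 / 1000 = 28.5289 kJ

28.53 kJ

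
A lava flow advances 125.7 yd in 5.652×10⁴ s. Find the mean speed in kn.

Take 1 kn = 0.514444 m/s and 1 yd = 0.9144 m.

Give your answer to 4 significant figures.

125.7 yd × 0.9144 → 114.94 m
v = d / t = 114.94 m / 56520 s = 0.00203362 m/s
0.00203362 m/s ÷ (0.514444 m/s/kn) = 0.00395304 kn

0.003953 kn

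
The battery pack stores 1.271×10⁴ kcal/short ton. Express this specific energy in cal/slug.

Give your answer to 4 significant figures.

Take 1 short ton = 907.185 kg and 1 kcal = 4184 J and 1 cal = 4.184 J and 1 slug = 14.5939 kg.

1.271×10⁴ kcal/short ton × 4184 J/kcal ÷ 907.185 kg/short ton = 58619.4 J/kg
58619.4 J/kg ÷ 4.184 J/cal × 14.5939 kg/slug = 204466 cal/slug

2.045×10⁵ cal/slug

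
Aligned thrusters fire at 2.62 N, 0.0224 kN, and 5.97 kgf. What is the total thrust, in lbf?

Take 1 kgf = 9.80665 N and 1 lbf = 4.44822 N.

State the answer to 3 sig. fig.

18.8 lbf

2.62 N (already N)
0.0224 kN × 1000 = 22.4 N
5.97 kgf × 9.80665 = 58.5457 N
Total: 2.62 + 22.4 + 58.5457 = 83.5657 N
In lbf: 83.5657 / 4.44822 = 18.7863 lbf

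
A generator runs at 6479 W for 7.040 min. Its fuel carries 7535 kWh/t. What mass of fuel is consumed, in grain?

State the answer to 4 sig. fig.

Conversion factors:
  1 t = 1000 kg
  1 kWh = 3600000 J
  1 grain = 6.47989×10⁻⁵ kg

1557 grain

7.040 min → 422.4 s
E = P × t = 6479 × 422.4 = 2.73673×10⁶ J
7535 kWh/t → 2.7126×10⁷ J/kg
m = E / e_s = 2.73673×10⁶ / 2.7126×10⁷ = 0.10089 kg
In grain: 0.10089 / 6.47989×10⁻⁵ = 1556.97 grain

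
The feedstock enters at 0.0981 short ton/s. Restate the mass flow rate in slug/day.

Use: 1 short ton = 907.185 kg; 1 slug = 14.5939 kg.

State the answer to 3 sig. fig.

0.0981 short ton/s × 907.185 kg/short ton = 88.9948 kg/s
88.9948 kg/s ÷ 14.5939 kg/slug × 86400 s/day = 526874 slug/day

5.27×10⁵ slug/day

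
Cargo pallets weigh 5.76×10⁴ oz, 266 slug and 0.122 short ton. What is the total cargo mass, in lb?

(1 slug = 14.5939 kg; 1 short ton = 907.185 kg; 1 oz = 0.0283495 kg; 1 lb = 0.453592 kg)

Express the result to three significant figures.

1.24×10⁴ lb

5.76×10⁴ oz × 0.0283495 → 1632.93 kg
266 slug × 14.5939 → 3881.98 kg
0.122 short ton × 907.185 → 110.677 kg
Total: 1632.93 + 3881.98 + 110.677 = 5625.59 kg
In lb: 5625.59 / 0.453592 = 12402.3 lb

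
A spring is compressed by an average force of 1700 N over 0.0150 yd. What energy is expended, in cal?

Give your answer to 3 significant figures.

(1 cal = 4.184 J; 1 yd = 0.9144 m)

5.57 cal

0.0150 yd × 0.9144 → 0.013716 m
W = F × d = 1700 N × 0.013716 m = 23.3172 J
23.3172 J ÷ (4.184 J/cal) = 5.57294 cal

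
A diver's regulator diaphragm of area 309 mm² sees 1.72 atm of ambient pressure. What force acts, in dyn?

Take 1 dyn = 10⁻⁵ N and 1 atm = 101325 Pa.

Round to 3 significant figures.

5.39×10⁶ dyn

1.72 atm × 101325 = 174279 Pa
309 mm² × 10⁻⁶ = 3.09×10⁻⁴ m²
F = P × A = 174279 Pa × 3.09×10⁻⁴ m² = 53.8522 N
53.8522 N ÷ (10⁻⁵ N/dyn) = 5.38522×10⁶ dyn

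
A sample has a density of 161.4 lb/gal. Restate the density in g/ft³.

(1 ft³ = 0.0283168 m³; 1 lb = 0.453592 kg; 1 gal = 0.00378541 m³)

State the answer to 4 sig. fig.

161.4 lb/gal × 0.453592 kg/lb ÷ 0.00378541 m³/gal = 19340 kg/m³
19340 kg/m³ ÷ 0.001 kg/g × 0.0283168 m³/ft³ = 547647 g/ft³

5.476×10⁵ g/ft³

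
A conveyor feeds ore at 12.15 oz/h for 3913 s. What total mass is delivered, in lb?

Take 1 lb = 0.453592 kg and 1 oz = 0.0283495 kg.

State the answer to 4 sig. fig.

12.15 oz/h → 9.56796×10⁻⁵ kg/s
m = ṁ × t = 9.56796×10⁻⁵ × 3913 = 0.374394 kg
In lb: 0.374394 / 0.453592 = 0.825398 lb

0.8254 lb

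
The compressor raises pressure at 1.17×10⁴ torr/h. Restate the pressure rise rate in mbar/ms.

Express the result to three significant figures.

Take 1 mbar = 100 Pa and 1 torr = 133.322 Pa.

1.17×10⁴ torr/h × 133.322 Pa/torr ÷ 3600 s/h = 433.297 Pa/s
433.297 Pa/s ÷ 100 Pa/mbar × 0.001 s/ms = 0.00433297 mbar/ms

0.00433 mbar/ms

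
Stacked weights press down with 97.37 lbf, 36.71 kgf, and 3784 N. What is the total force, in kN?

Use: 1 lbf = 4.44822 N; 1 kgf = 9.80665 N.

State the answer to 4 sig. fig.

4.577 kN

97.37 lbf × 4.44822 → 433.123 N
36.71 kgf × 9.80665 → 360.002 N
3784 N (already N)
Sum: 433.123 + 360.002 + 3784 = 4577.12 N
In kN: 4577.12 / 1000 = 4.57712 kN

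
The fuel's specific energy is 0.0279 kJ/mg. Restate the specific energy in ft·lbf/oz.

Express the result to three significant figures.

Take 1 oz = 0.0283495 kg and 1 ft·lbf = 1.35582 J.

0.0279 kJ/mg × 1000 J/kJ ÷ 10⁻⁶ kg/mg = 2.79×10⁷ J/kg
2.79×10⁷ J/kg ÷ 1.35582 J/ft·lbf × 0.0283495 kg/oz = 583375 ft·lbf/oz

5.83×10⁵ ft·lbf/oz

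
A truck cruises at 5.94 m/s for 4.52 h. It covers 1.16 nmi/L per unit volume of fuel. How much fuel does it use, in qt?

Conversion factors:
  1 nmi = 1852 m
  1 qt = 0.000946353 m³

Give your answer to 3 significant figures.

47.5 qt

4.52 h → 16272 s
d = v × t = 5.94 × 16272 = 96655.7 m
1.16 nmi/L → 2.14832×10⁶ m/m³
V = d / (distance per unit fuel) = 96655.7 / 2.14832×10⁶ = 0.0449913 m³
In qt: 0.0449913 / 0.000946353 = 47.5418 qt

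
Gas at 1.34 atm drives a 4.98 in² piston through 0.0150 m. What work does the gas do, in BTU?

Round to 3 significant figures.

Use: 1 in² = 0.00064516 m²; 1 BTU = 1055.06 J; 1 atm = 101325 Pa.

1.34 atm → 135776 Pa
4.98 in² → 0.0032129 m²
F = P × A = 135776 × 0.0032129 = 436.235 N
W = F × d = 436.235 × 0.015 = 6.54352 J
In BTU: 6.54352 / 1055.06 = 0.00620204 BTU

0.00620 BTU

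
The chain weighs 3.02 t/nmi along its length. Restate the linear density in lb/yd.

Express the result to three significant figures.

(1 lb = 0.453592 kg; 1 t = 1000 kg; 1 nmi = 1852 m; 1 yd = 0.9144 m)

3.29 lb/yd

3.02 t/nmi × 1000 kg/t ÷ 1852 m/nmi = 1.63067 kg/m
1.63067 kg/m ÷ 0.453592 kg/lb × 0.9144 m/yd = 3.28728 lb/yd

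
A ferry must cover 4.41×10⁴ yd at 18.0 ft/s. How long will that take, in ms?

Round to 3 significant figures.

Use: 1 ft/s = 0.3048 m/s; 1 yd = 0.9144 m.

4.41×10⁴ yd × 0.9144 = 40325 m
18.0 ft/s × 0.3048 = 5.4864 m/s
t = d / v = 40325 m / 5.4864 m/s = 7349.99 s
7349.99 s ÷ (0.001 s/ms) = 7.34999×10⁶ ms

7.35×10⁶ ms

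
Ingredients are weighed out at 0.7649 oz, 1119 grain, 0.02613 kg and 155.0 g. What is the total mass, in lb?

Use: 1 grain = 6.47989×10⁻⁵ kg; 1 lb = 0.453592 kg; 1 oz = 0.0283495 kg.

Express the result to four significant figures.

0.6070 lb

0.7649 oz × 0.0283495 = 0.0216845 kg
1119 grain × 6.47989×10⁻⁵ = 0.07251 kg
0.02613 kg (already kg)
155.0 g × 0.001 = 0.155 kg
Sum: 0.0216845 + 0.07251 + 0.02613 + 0.155 = 0.275324 kg
In lb: 0.275324 / 0.453592 = 0.606986 lb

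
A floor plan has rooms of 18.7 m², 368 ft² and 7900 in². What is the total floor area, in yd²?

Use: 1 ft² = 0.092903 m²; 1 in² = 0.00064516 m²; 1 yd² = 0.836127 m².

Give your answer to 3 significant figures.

69.3 yd²

18.7 m² (already m²)
368 ft² × 0.092903 = 34.1883 m²
7900 in² × 0.00064516 = 5.09676 m²
Sum: 18.7 + 34.1883 + 5.09676 = 57.9851 m²
In yd²: 57.9851 / 0.836127 = 69.3496 yd²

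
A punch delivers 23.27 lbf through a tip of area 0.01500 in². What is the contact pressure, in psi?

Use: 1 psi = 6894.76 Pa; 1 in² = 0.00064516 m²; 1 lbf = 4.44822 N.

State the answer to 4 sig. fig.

1551 psi

23.27 lbf × 4.44822 = 103.51 N
0.01500 in² × 0.00064516 = 9.6774×10⁻⁶ m²
P = F / A = 103.51 N / 9.6774×10⁻⁶ m² = 1.06961×10⁷ Pa
1.06961×10⁷ Pa ÷ (6894.76 Pa/psi) = 1551.34 psi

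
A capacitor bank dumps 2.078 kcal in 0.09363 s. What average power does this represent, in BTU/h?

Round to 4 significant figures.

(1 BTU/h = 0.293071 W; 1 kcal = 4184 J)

3.168×10⁵ BTU/h

2.078 kcal × 4184 → 8694.35 J
P = E / t = 8694.35 J / 0.09363 s = 92858.6 W
92858.6 W ÷ (0.293071 W/BTU/h) = 316847 BTU/h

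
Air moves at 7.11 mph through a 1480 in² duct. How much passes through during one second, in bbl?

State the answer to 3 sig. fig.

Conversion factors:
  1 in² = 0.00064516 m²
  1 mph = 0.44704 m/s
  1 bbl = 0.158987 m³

19.1 bbl

7.11 mph × 0.44704 → 3.17845 m/s
1480 in² × 0.00064516 → 0.954837 m²
V = v × A × t = 3.17845 m/s × 0.954837 m² × 1 s = 3.0349 m³
3.0349 m³ ÷ (0.158987 m³/bbl) = 19.089 bbl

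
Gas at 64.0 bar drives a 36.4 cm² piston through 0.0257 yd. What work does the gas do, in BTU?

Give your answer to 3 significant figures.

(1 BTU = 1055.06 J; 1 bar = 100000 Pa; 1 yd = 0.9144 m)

0.519 BTU

64.0 bar → 6.4×10⁶ Pa
36.4 cm² → 0.00364 m²
F = P × A = 6.4×10⁶ × 0.00364 = 23296 N
0.0257 yd → 0.0235001 m
W = F × d = 23296 × 0.0235001 = 547.458 J
In BTU: 547.458 / 1055.06 = 0.518888 BTU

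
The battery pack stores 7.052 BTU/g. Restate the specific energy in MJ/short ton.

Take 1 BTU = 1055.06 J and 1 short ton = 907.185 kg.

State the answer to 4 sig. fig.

7.052 BTU/g × 1055.06 J/BTU ÷ 0.001 kg/g = 7.44028×10⁶ J/kg
7.44028×10⁶ J/kg ÷ 1000000 J/MJ × 907.185 kg/short ton = 6749.71 MJ/short ton

6750 MJ/short ton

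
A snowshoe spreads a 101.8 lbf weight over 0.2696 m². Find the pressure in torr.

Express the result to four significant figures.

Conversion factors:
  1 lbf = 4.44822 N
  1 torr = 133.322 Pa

12.60 torr

101.8 lbf × 4.44822 = 452.829 N
P = F / A = 452.829 N / 0.2696 m² = 1679.63 Pa
1679.63 Pa ÷ (133.322 Pa/torr) = 12.5983 torr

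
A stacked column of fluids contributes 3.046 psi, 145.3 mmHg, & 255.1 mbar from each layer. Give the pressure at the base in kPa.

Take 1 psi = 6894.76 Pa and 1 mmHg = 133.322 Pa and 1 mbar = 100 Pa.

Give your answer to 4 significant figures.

65.88 kPa

3.046 psi × 6894.76 → 21001.4 Pa
145.3 mmHg × 133.322 → 19371.7 Pa
255.1 mbar × 100 → 25510 Pa
Total: 21001.4 + 19371.7 + 25510 = 65883.1 Pa
In kPa: 65883.1 / 1000 = 65.8831 kPa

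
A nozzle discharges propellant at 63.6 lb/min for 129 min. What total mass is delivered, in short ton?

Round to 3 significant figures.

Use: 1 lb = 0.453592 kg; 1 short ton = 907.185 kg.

63.6 lb/min → 0.480808 kg/s
129 min → 7740 s
m = ṁ × t = 0.480808 × 7740 = 3721.45 kg
In short ton: 3721.45 / 907.185 = 4.1022 short ton

4.10 short ton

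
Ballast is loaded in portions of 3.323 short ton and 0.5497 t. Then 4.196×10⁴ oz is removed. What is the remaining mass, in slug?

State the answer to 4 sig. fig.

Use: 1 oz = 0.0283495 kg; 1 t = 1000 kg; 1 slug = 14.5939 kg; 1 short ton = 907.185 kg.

3.323 short ton × 907.185 → 3014.58 kg
0.5497 t × 1000 → 549.7 kg
4.196×10⁴ oz × 0.0283495 → 1189.55 kg
Sum: 3014.58 + 549.7 − 1189.55 = 2374.73 kg
In slug: 2374.73 / 14.5939 = 162.721 slug

162.7 slug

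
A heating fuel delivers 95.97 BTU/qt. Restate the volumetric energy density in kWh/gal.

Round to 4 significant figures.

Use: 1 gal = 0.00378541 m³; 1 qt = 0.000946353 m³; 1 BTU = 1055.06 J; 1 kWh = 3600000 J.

0.1125 kWh/gal

95.97 BTU/qt × 1055.06 J/BTU ÷ 0.000946353 m³/qt = 1.06994×10⁸ J/m³
1.06994×10⁸ J/m³ ÷ 3600000 J/kWh × 0.00378541 m³/gal = 0.112504 kWh/gal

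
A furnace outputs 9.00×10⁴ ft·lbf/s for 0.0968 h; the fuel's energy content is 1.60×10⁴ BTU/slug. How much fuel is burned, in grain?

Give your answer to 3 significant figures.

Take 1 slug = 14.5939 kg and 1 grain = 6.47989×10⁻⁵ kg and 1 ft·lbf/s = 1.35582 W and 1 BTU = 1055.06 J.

9.00×10⁴ ft·lbf/s → 122024 W
0.0968 h → 348.48 s
E = P × t = 122024 × 348.48 = 4.25229×10⁷ J
1.60×10⁴ BTU/slug → 1.15671×10⁶ J/kg
m = E / e_s = 4.25229×10⁷ / 1.15671×10⁶ = 36.7619 kg
In grain: 36.7619 / 6.47989×10⁻⁵ = 567323 grain

5.67×10⁵ grain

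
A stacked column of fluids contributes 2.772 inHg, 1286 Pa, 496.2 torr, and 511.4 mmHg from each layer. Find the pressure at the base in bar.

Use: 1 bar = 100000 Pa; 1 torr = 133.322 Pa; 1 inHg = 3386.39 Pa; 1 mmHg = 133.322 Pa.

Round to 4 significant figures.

1.450 bar

2.772 inHg × 3386.39 → 9387.07 Pa
1286 Pa (already Pa)
496.2 torr × 133.322 → 66154.4 Pa
511.4 mmHg × 133.322 → 68180.9 Pa
Combined: 9387.07 + 1286 + 66154.4 + 68180.9 = 145008 Pa
In bar: 145008 / 100000 = 1.45008 bar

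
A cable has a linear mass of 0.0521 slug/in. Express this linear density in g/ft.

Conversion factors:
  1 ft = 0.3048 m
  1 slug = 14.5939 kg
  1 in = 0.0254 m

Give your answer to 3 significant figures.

0.0521 slug/in × 14.5939 kg/slug ÷ 0.0254 m/in = 29.9347 kg/m
29.9347 kg/m ÷ 0.001 kg/g × 0.3048 m/ft = 9124.1 g/ft

9120 g/ft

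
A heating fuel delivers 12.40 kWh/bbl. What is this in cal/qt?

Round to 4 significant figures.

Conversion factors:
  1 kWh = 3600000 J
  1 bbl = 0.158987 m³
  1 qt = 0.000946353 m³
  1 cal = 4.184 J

12.40 kWh/bbl × 3600000 J/kWh ÷ 0.158987 m³/bbl = 2.80778×10⁸ J/m³
2.80778×10⁸ J/m³ ÷ 4.184 J/cal × 0.000946353 m³/qt = 63507.4 cal/qt

6.351×10⁴ cal/qt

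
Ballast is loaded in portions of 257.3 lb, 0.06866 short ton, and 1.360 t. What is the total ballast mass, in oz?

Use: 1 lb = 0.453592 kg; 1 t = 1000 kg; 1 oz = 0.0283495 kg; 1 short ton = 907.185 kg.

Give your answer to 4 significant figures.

5.429×10⁴ oz

257.3 lb × 0.453592 = 116.709 kg
0.06866 short ton × 907.185 = 62.2873 kg
1.360 t × 1000 = 1360 kg
Combined: 116.709 + 62.2873 + 1360 = 1539 kg
In oz: 1539 / 0.0283495 = 54286.7 oz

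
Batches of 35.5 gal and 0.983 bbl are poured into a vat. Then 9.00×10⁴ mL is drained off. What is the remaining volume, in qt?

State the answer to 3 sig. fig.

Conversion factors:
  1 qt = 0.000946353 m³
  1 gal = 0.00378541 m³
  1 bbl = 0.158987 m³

35.5 gal × 0.00378541 = 0.134382 m³
0.983 bbl × 0.158987 = 0.156284 m³
9.00×10⁴ mL × 10⁻⁶ = 0.09 m³
Result: 0.134382 + 0.156284 − 0.09 = 0.200666 m³
In qt: 0.200666 / 0.000946353 = 212.041 qt

212 qt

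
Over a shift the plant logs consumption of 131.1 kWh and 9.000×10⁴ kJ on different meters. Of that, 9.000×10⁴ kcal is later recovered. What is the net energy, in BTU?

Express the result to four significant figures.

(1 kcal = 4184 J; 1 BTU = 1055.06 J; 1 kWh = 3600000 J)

131.1 kWh × 3600000 → 4.7196×10⁸ J
9.000×10⁴ kJ × 1000 → 9×10⁷ J
9.000×10⁴ kcal × 4184 → 3.7656×10⁸ J
Sum: 4.7196×10⁸ + 9×10⁷ − 3.7656×10⁸ = 1.854×10⁸ J
In BTU: 1.854×10⁸ / 1055.06 = 175725 BTU

1.757×10⁵ BTU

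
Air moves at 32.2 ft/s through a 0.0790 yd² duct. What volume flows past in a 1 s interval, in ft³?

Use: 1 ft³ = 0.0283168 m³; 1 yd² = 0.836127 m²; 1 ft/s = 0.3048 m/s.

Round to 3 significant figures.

32.2 ft/s × 0.3048 → 9.81456 m/s
0.0790 yd² × 0.836127 → 0.066054 m²
V = v × A × t = 9.81456 m/s × 0.066054 m² × 1 s = 0.648291 m³
0.648291 m³ ÷ (0.0283168 m³/ft³) = 22.8942 ft³

22.9 ft³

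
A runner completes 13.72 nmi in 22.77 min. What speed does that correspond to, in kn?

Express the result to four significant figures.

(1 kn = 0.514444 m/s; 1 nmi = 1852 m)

36.15 kn

13.72 nmi × 1852 → 25409.4 m
22.77 min × 60 → 1366.2 s
v = d / t = 25409.4 m / 1366.2 s = 18.5986 m/s
18.5986 m/s ÷ (0.514444 m/s/kn) = 36.1528 kn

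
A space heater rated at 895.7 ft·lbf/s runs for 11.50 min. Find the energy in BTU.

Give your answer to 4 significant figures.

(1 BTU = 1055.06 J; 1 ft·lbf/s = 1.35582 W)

895.7 ft·lbf/s × 1.35582 = 1214.41 W
11.50 min × 60 = 690 s
E = P × t = 1214.41 W × 690 s = 837943 J
837943 J ÷ (1055.06 J/BTU) = 794.214 BTU

794.2 BTU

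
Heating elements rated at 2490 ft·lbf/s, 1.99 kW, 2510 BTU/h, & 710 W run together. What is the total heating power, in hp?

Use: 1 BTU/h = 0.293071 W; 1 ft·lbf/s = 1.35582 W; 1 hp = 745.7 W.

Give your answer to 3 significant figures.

2490 ft·lbf/s × 1.35582 = 3375.99 W
1.99 kW × 1000 = 1990 W
2510 BTU/h × 0.293071 = 735.608 W
710 W (already W)
Combined: 3375.99 + 1990 + 735.608 + 710 = 6811.6 W
In hp: 6811.6 / 745.7 = 9.1345 hp

9.13 hp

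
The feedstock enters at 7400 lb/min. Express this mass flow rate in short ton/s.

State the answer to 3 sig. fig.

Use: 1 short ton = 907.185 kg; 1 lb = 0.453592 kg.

7400 lb/min × 0.453592 kg/lb ÷ 60 s/min = 55.943 kg/s
55.943 kg/s ÷ 907.185 kg/short ton = 0.0616666 short ton/s

0.0617 short ton/s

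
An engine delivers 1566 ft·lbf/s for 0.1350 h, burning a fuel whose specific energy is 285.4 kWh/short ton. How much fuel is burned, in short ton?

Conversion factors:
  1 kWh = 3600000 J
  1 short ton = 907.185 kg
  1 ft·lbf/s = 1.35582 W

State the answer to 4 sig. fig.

1566 ft·lbf/s → 2123.21 W
0.1350 h → 486 s
E = P × t = 2123.21 × 486 = 1.03188×10⁶ J
285.4 kWh/short ton → 1.13256×10⁶ J/kg
m = E / e_s = 1.03188×10⁶ / 1.13256×10⁶ = 0.911104 kg
In short ton: 0.911104 / 907.185 = 0.00100432 short ton

0.001004 short ton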